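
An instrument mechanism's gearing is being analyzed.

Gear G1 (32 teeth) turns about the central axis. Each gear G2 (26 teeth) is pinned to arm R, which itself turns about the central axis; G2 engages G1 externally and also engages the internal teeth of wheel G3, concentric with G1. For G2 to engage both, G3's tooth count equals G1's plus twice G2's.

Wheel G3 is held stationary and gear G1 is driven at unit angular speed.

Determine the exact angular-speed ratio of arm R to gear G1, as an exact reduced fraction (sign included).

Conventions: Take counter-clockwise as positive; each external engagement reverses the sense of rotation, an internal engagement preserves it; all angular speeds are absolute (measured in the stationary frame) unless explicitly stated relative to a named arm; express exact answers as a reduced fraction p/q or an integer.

8/29

recognized (axles ride arm R): planetary set, 32/26/84 teeth
ring teeth: 32 + 2·26 = 84
32(ω_sun−ω_arm) = −84(ω_ring−ω_arm),  ω_ring = 0, ω_sun = 1
32(1−ω_arm) = −84(0−ω_arm)  ⇒  116·ω_arm = 32  ⇒  ω_arm = 8/29
ω_out/ω_in = 8/29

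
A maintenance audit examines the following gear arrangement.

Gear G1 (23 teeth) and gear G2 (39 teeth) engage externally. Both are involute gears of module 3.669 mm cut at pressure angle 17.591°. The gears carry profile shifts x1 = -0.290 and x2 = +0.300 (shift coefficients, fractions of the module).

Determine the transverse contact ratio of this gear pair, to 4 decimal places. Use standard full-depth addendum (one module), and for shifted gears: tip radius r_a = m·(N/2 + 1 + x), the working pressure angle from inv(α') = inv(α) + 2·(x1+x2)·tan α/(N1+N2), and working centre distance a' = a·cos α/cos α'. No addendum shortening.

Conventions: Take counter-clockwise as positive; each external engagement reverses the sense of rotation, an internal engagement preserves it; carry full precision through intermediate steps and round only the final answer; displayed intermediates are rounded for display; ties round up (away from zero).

topology: single-mesh involute geometry — m = 3.669, 23T/39T pair
base radii: r_b1 = 40.220454, r_b2 = 68.199900
tip radii: r_a1 = 44.798490, r_a2 = 76.315200
inv(α') = inv(17.591°) + 2·(-0.290+0.300)·tan α/(23+39) = 0.01012721  ⇒  α' = 17.64909°
a' = a·cos α / cos α' = 113.7390·cos 17.591°/cos 17.64909° = 113.775631
action lengths: √(r_a1²−r_b1²) = 19.728654, √(r_a2²−r_b2²) = 34.245925
base pitch p_b = π·m·cos α = 10.987503
CR = (19.728654 + 34.245925 − 113.775631·sin 17.64909°)/10.987503 = 1.772864
contact ratio ≈ 1.7729

1.7729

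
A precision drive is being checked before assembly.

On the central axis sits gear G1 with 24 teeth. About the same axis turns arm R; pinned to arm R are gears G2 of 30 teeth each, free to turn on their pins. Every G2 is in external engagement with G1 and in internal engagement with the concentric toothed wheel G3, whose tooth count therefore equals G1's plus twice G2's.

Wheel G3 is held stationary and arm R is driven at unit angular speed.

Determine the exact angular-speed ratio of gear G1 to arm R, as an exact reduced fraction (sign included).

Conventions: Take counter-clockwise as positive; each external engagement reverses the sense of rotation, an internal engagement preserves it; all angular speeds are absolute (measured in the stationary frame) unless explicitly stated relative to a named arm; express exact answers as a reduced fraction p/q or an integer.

9/2

topology: planetary set — G1 24T / G2 30T / G3 84T, arm = carrier (Willis)
ring teeth: 24 + 2·30 = 84
24(ω_sun−ω_arm) = −84(ω_ring−ω_arm),  ω_ring = 0, ω_arm = 1
ω_sun = 1 − (84/24)(0−1) = 9/2
ω_out/ω_in = 9/2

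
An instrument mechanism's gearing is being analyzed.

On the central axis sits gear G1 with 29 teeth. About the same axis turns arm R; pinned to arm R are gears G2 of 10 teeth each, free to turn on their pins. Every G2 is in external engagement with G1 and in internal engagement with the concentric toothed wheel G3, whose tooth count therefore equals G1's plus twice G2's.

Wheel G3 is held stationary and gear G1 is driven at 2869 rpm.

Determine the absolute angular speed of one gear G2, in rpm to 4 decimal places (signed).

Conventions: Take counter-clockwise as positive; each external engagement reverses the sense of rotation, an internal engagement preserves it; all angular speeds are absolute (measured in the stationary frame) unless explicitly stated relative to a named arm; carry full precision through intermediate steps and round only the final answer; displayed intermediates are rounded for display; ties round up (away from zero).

-4160.0500 rpm

planetary set (29T centre, 10T on arm, 49T internal) — Willis relation
normalise by the input: solve with ω_sun = 1, then scale by 2869 rpm
ring teeth: 29 + 2·10 = 49
29(ω_sun−ω_arm) = −49(ω_ring−ω_arm),  ω_ring = 0, ω_sun = 1
29(1−ω_arm) = −49(0−ω_arm)  ⇒  78·ω_arm = 29  ⇒  ω_arm = 29/78
sun–planet mesh: 29·(1−29/78) = −10·(ω_p−ω_arm)  ⇒  ω_p−ω_arm = -1421/780
ω_p = 29/78 − 1421/780 = -29/20
scale: ω_p = -29/20 × 2869 rpm = -4160.0500 rpm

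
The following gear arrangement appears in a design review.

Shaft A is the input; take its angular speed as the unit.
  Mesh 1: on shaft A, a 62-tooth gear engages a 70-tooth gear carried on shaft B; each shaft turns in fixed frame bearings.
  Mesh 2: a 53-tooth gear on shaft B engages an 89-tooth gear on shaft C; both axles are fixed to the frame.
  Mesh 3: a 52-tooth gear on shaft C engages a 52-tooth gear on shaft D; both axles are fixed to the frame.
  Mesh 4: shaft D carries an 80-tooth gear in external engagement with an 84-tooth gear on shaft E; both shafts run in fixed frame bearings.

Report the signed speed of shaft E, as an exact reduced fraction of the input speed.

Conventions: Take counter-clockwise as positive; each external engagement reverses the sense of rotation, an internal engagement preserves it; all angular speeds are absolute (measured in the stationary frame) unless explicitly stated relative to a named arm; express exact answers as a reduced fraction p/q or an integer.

4-mesh fixed-axis compound train (all bearings frame-fixed)
mesh 1 [62T→70T]: |ω|/ω_in = 1×62/70 = 31/35, sense flips to −
mesh 2 [53T→89T]: |ω|/ω_in = (31/35)×53/89 = 1643/3115, sense flips to +
mesh 3 [52T→52T]: |ω|/ω_in = (1643/3115)×52/52 = 1643/3115, sense flips to −
mesh 4 [80T→84T]: |ω|/ω_in = (1643/3115)×80/84 = 6572/13083, sense flips to +
signed output speed (× input speed) = 6572/13083

6572/13083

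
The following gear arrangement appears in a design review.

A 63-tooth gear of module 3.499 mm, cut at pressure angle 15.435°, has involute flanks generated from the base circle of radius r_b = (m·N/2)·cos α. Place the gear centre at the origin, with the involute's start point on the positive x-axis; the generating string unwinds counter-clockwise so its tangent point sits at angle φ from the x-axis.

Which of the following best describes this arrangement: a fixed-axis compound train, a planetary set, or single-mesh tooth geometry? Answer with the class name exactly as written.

single-mesh tooth geometry

topology: single-mesh involute geometry — m = 3.499, N = 63
classification: single-mesh tooth geometry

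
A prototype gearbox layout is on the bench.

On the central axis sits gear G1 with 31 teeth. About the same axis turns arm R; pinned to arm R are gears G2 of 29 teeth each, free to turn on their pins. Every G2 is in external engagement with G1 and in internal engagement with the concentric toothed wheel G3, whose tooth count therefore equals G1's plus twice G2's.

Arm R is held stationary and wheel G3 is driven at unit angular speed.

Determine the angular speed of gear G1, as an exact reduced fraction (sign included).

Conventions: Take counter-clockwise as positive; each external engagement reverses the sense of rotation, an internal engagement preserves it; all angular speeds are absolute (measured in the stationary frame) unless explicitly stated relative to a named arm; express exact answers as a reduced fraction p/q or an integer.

-89/31

class = planetary set [G3 = 31+2·29 = 89; Willis about the carrier]
ring teeth: 31 + 2·29 = 89
31(ω_sun−ω_arm) = −89(ω_ring−ω_arm),  ω_arm = 0, ω_ring = 1
ω_sun = 0 − (89/31)(1−0) = -89/31
exact speed ratio = -89/31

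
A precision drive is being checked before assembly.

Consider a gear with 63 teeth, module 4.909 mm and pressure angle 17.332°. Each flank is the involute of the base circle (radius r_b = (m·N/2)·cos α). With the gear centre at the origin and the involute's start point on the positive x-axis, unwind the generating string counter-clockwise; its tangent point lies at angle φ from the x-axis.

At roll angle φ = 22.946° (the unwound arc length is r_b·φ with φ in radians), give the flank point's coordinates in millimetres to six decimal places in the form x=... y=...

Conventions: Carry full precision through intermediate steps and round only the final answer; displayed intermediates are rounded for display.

x=158.979399 y=3.110089

class = single-mesh tooth geometry [base-circle involute, m = 4.909, 63T]
pitch radius r_p = m·N/2 = 4.909·63/2 = 154.633500
base radius r_b = r_p·cos α = 154.633500·cos 17.332° = 147.612299
roll angle φ = 22.946° = 0.40048325 rad
x = r_b·(cos φ + φ·sin φ) = 158.979399
y = r_b·(sin φ − φ·cos φ) = 3.110089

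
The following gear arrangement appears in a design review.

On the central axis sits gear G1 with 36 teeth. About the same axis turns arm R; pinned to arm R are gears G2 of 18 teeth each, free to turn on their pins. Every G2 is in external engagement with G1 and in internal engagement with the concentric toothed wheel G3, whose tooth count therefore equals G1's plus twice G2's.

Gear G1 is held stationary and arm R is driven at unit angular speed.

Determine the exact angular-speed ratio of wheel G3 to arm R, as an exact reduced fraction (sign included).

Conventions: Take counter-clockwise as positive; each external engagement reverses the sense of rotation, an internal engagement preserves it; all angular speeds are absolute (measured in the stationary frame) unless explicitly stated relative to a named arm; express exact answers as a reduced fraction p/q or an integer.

3/2

class = planetary set [G3 = 36+2·18 = 72; Willis about the carrier]
ring teeth: 36 + 2·18 = 72
36(ω_sun−ω_arm) = −72(ω_ring−ω_arm),  ω_sun = 0, ω_arm = 1
ω_ring = 1 − (36/72)(0−1) = 3/2
ω_out/ω_in = 3/2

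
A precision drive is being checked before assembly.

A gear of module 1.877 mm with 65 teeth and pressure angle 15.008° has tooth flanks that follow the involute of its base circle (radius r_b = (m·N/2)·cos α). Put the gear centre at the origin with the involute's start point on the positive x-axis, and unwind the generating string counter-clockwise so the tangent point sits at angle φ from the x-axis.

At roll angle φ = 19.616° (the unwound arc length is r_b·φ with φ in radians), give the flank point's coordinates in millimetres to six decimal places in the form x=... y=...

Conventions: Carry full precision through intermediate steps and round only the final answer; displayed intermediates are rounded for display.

class = single-mesh tooth geometry [base-circle involute, m = 1.877, 65T]
pitch radius r_p = m·N/2 = 1.877·65/2 = 61.002500
base radius r_b = r_p·cos α = 61.002500·cos 15.008° = 58.921685
roll angle φ = 19.616° = 0.34236379 rad
x = r_b·(cos φ + φ·sin φ) = 62.274345
y = r_b·(sin φ − φ·cos φ) = 0.778966

x=62.274345 y=0.778966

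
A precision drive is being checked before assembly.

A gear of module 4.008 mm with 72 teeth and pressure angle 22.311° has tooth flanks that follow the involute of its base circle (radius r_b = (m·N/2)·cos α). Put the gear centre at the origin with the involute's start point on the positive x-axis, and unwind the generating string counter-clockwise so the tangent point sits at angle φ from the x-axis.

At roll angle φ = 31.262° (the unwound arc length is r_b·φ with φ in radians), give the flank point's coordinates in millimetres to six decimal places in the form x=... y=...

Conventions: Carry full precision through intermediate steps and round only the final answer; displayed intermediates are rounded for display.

class = single-mesh tooth geometry [base-circle involute, m = 4.008, 72T]
pitch radius r_p = m·N/2 = 4.008·72/2 = 144.288000
base radius r_b = r_p·cos α = 144.288000·cos 22.311° = 133.486146
roll angle φ = 31.262° = 0.54562483 rad
x = r_b·(cos φ + φ·sin φ) = 151.901422
y = r_b·(sin φ − φ·cos φ) = 7.014757

x=151.901422 y=7.014757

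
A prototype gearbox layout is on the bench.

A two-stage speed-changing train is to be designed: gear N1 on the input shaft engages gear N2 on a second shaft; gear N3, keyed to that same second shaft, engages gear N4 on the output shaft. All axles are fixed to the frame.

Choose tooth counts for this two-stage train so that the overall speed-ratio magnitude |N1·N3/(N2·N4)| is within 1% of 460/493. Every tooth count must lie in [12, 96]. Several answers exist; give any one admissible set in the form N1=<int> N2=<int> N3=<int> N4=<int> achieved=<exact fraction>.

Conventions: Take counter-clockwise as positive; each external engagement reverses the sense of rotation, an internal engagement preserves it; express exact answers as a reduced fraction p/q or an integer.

2-stage fixed-axis compound train for ratio 460/493
target = 460/493 in lowest terms: an exact hit needs N1·N3 = k·460 and N2·N4 = k·493 for one integer k, every count in [12, 96]; additionally prefer no 1:1 stage (N1 ≠ N2, N3 ≠ N4)
k = 1: N1·N3 = 460 = 20·23, N2·N4 = 493 = 17·29
achieved = 20·23/(17·29) = 460/493; |achieved − target| = 0 ≤ 23/2465 ✓

N1=20 N2=17 N3=23 N4=29 achieved=460/493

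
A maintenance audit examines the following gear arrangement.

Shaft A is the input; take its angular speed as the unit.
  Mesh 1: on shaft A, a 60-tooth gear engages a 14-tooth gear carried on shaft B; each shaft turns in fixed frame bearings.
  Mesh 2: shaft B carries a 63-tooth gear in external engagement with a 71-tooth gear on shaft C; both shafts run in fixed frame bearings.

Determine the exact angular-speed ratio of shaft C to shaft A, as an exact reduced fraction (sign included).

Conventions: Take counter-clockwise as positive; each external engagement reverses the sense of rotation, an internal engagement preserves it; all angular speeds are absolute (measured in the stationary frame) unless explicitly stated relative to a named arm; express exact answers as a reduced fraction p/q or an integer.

class = fixed-axis compound train [2 meshes; 2 ratios multiply, 2 sense flips]
mesh 1 [60T→14T]: running ratio 30/7, sense −
mesh 2 [63T→71T]: running ratio 270/71, sense +
ω_out/ω_in = 270/71

270/71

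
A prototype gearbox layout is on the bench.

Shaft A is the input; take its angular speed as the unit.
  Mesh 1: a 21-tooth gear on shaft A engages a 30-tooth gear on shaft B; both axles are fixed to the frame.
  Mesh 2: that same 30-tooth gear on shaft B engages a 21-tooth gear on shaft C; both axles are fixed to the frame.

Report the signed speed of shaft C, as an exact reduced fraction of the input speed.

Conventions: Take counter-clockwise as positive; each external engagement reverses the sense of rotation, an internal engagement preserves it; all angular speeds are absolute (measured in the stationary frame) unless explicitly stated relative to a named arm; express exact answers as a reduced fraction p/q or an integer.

1

2-mesh fixed-axis compound train (all bearings frame-fixed)
mesh 1 [21T→30T]: |ω|/ω_in = 1×21/30 = 7/10, sense flips to −
mesh 2 [30T→21T]: |ω|/ω_in = (7/10)×30/21 = 1, sense flips to +
signed output speed (× input speed) = 1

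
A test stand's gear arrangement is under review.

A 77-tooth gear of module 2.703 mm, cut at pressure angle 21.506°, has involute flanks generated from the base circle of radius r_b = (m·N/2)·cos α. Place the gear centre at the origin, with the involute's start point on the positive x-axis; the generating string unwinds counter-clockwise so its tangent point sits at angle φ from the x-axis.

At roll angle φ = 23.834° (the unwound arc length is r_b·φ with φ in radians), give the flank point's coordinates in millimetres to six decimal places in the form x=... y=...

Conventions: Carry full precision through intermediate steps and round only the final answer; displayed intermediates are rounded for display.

x=104.838395 y=2.283151

recognized (one wheel, involute flank): single-mesh tooth geometry, m = 2.703, N = 77
pitch radius r_p = m·N/2 = 2.703·77/2 = 104.065500
base radius r_b = r_p·cos α = 104.065500·cos 21.506° = 96.820375
roll angle φ = 23.834° = 0.41598177 rad
x = r_b·(cos φ + φ·sin φ) = 104.838395
y = r_b·(sin φ − φ·cos φ) = 2.283151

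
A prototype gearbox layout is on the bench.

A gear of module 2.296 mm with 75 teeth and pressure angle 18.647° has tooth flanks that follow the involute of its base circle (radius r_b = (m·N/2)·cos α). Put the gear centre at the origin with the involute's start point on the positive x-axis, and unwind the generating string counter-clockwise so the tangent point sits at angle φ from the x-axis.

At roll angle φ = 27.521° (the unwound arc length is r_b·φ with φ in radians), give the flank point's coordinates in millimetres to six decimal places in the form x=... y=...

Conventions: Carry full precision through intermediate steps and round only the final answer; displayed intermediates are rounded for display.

x=90.455454 y=2.944663

topology: single-mesh involute geometry — m = 2.296, N = 75
pitch radius r_p = m·N/2 = 2.296·75/2 = 86.100000
base radius r_b = r_p·cos α = 86.100000·cos 18.647° = 81.580305
roll angle φ = 27.521° = 0.48033206 rad
x = r_b·(cos φ + φ·sin φ) = 90.455454
y = r_b·(sin φ − φ·cos φ) = 2.944663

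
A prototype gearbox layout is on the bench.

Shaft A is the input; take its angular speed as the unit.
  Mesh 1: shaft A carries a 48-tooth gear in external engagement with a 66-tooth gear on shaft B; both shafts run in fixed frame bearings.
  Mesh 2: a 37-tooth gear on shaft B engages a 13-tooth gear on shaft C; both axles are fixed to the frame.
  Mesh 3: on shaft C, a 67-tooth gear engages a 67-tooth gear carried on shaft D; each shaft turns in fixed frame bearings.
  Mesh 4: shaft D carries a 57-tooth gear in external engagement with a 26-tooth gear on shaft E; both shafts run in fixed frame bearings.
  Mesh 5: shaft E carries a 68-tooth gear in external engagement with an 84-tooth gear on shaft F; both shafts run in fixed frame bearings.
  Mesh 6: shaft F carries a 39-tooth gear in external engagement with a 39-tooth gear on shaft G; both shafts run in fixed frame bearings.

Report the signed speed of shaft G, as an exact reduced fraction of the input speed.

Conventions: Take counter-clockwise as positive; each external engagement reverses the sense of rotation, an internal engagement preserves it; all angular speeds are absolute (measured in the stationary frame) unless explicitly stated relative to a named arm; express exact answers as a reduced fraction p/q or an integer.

47804/13013

6-mesh fixed-axis compound train (all bearings frame-fixed)
mesh 1 [48T→66T]: |ω|/ω_in = 1×48/66 = 8/11, sense flips to −
mesh 2 [37T→13T]: |ω|/ω_in = (8/11)×37/13 = 296/143, sense flips to +
mesh 3 [67T→67T]: |ω|/ω_in = (296/143)×67/67 = 296/143, sense flips to −
mesh 4 [57T→26T]: |ω|/ω_in = (296/143)×57/26 = 8436/1859, sense flips to +
mesh 5 [68T→84T]: |ω|/ω_in = (8436/1859)×68/84 = 47804/13013, sense flips to −
mesh 6 [39T→39T]: |ω|/ω_in = (47804/13013)×39/39 = 47804/13013, sense flips to +
signed output speed (× input speed) = 47804/13013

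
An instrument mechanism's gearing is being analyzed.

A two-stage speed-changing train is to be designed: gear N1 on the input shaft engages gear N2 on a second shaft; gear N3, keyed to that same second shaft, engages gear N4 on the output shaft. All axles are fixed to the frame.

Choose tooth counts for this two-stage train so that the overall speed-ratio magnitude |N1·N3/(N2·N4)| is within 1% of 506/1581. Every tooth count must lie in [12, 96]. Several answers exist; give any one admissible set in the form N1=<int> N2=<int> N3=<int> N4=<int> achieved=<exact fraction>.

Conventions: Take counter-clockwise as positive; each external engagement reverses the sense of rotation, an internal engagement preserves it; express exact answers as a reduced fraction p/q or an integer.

N1=22 N2=17 N3=23 N4=93 achieved=506/1581

topology: fixed-axis compound train — 2 stages, target 506/1581
target = 506/1581 in lowest terms: an exact hit needs N1·N3 = k·506 and N2·N4 = k·1581 for one integer k, every count in [12, 96]; additionally prefer no 1:1 stage (N1 ≠ N2, N3 ≠ N4)
k = 1: N1·N3 = 506 = 22·23, N2·N4 = 1581 = 17·93
achieved = 22·23/(17·93) = 506/1581; |achieved − target| = 0 ≤ 253/79050 ✓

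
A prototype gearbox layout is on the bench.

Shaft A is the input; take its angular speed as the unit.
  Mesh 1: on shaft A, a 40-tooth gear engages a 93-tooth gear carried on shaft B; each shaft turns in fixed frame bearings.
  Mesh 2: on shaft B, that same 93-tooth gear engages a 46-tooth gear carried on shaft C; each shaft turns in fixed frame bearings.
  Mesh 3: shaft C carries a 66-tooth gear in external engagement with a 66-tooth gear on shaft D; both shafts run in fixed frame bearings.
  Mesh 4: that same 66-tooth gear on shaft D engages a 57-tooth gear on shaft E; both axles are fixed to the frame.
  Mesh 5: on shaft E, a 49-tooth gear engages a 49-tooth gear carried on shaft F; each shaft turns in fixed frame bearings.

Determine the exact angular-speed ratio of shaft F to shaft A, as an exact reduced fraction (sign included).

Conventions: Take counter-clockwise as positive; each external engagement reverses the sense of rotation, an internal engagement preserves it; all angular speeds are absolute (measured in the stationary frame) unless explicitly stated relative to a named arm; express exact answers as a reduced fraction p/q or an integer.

-440/437

class = fixed-axis compound train [5 meshes; 5 ratios multiply, 5 sense flips]
mesh 1 [40T→93T]: running ratio 40/93, sense −
mesh 2 [93T→46T]: running ratio 20/23, sense +
mesh 3 [66T→66T]: running ratio 20/23, sense −
mesh 4 [66T→57T]: running ratio 440/437, sense +
mesh 5 [49T→49T]: running ratio 440/437, sense −
ω_out/ω_in = -440/437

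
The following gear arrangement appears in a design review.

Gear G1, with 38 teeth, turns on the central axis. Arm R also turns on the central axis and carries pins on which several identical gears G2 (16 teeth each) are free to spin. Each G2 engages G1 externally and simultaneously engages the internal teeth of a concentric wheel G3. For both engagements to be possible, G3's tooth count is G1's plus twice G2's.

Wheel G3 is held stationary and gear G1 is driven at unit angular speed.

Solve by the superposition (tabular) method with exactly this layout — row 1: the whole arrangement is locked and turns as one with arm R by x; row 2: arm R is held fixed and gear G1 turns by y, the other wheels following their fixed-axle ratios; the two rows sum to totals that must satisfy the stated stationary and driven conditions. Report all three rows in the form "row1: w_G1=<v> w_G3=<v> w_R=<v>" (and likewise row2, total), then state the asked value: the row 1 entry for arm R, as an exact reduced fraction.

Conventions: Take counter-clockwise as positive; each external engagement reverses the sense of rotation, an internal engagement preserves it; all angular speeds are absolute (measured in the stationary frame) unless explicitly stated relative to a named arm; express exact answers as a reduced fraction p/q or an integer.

row1: w_G1=19/54 w_G3=19/54 w_R=19/54
row2: w_G1=35/54 w_G3=-19/54 w_R=0
total: w_G1=1 w_G3=0 w_R=19/54
asked value: 19/54

topology: planetary set — G1 38T / G2 16T / G3 70T, arm = carrier (Willis)
superposition row 1 [locked train]: every member turns x
row 2 — arm fixed, fixed-axis ratios: sun y, ring −(38/70)·y, arm 0
boundary: total ω_ring = x − (38/70)·y = 0 and total ω_sun = x + y = 1  ⇒  y = 35/54, x = 19/54
row 2 ring = −(38/70)·35/54 = -19/54
totals (row 1 + row 2): sun 19/54 + 35/54 = 1, ring 19/54 + (-19/54) = 0, arm 19/54 + 0 = 19/54
asked cell (row1, arm) = 19/54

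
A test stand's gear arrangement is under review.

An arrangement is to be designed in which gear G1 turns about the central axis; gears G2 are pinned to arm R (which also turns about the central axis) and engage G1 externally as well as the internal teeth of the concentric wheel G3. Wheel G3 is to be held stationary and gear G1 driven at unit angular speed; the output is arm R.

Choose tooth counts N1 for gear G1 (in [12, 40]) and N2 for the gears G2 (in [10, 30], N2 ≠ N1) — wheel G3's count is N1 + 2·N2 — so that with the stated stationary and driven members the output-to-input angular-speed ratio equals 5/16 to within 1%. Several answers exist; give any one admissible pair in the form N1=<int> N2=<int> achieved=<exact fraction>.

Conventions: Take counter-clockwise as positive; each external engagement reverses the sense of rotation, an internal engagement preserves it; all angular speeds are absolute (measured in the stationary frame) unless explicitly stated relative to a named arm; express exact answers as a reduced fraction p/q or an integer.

N1=20 N2=12 achieved=5/16

class = planetary set [ratio 5/16 wanted; Willis about the carrier]
Willis with ω_ring = 0: ω_arm/ω_sun = N1/(N1+N3); set equal to 5/16  ⇒  N3/N1 = 1/(5/16) − 1 = 11/5
N3 = N1 + 2·N2  ⇒  N2/N1 = (N3/N1 − 1)/2 = (11/5 − 1)/2 = 3/5
smallest multiple with N1 ≥ 12 and N2 ≥ 10: k = 4  ⇒  N1 = 4·5 = 20, N2 = 4·3 = 12 (N1 ≤ 40, N2 ≤ 30, N2 ≠ N1 ✓), N3 = 20 + 2·12 = 44
check: N1/(N1+N3) with N1 = 20, N3 = 44 gives 5/16; |achieved − target| = 0 ≤ 1/320 ✓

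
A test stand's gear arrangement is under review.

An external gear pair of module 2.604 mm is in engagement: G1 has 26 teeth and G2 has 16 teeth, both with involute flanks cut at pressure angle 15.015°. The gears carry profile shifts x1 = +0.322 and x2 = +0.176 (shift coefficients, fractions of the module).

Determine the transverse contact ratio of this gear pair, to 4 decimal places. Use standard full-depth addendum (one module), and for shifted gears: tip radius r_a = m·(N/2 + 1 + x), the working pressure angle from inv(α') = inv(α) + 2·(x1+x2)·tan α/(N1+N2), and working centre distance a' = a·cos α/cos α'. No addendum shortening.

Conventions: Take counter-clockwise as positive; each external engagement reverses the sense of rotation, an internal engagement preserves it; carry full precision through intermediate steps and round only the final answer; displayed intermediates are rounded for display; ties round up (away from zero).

class = single-mesh tooth geometry [involute pair 26T × 16T, m = 2.604]
base radii: r_b1 = 32.696226, r_b2 = 20.120755
tip radii: r_a1 = 37.294488, r_a2 = 23.894304
inv(α') = inv(15.015°) + 2·(+0.322+0.176)·tan α/(26+16) = 0.01252950  ⇒  α' = 18.90987°
a' = a·cos α / cos α' = 54.6840·cos 15.015°/cos 18.90987° = 55.830159
action lengths: √(r_a1²−r_b1²) = 17.939778, √(r_a2²−r_b2²) = 12.887707
base pitch p_b = π·m·cos α = 7.901402
CR = (17.939778 + 12.887707 − 55.830159·sin 18.90987°)/7.901402 = 1.611616
contact ratio ≈ 1.6116

1.6116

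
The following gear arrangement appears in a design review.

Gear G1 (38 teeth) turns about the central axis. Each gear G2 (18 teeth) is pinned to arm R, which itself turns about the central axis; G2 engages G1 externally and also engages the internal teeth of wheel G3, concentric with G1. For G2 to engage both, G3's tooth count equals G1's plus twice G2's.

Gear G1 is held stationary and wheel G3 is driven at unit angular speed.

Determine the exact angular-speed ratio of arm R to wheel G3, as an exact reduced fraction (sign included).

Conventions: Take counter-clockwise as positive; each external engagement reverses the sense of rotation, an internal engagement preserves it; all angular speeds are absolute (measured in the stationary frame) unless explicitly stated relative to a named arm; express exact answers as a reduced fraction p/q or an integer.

class = planetary set [G3 = 38+2·18 = 74; Willis about the carrier]
ring teeth: 38 + 2·18 = 74
38(ω_sun−ω_arm) = −74(ω_ring−ω_arm),  ω_sun = 0, ω_ring = 1
38(0−ω_arm) = −74(1−ω_arm)  ⇒  112·ω_arm = 74  ⇒  ω_arm = 37/56
ω_out/ω_in = 37/56

37/56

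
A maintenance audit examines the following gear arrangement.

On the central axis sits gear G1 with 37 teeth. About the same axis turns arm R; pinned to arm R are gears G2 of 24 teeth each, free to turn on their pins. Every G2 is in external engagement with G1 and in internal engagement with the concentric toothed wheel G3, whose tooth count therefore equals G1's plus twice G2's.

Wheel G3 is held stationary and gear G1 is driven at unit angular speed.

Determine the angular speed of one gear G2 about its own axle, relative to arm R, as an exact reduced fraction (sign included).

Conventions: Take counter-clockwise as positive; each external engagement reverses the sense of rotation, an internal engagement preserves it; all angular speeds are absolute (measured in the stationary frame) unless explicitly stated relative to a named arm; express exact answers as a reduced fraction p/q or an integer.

-3145/2928

planetary set (37T centre, 24T on arm, 85T internal) — Willis relation
ring teeth: 37 + 2·24 = 85
37(ω_sun−ω_arm) = −85(ω_ring−ω_arm),  ω_ring = 0, ω_sun = 1
37(1−ω_arm) = −85(0−ω_arm)  ⇒  122·ω_arm = 37  ⇒  ω_arm = 37/122
sun–planet mesh: 37·(1−37/122) = −24·(ω_p−ω_arm)  ⇒  ω_p−ω_arm = -3145/2928
exact speed ratio = -3145/2928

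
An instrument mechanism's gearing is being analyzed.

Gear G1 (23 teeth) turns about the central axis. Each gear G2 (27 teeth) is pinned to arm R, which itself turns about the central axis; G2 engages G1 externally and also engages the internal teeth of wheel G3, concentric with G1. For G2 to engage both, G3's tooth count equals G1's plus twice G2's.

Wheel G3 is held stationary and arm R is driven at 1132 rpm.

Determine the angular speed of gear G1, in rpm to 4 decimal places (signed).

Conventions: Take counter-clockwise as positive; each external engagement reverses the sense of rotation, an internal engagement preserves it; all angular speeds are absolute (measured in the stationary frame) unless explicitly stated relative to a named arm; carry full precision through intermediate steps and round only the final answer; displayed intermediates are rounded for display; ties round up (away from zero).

recognized (axles ride arm R): planetary set, 23/27/77 teeth
normalise by the input: solve with ω_arm = 1, then scale by 1132 rpm
ring teeth: 23 + 2·27 = 77
23(ω_sun−ω_arm) = −77(ω_ring−ω_arm),  ω_ring = 0, ω_arm = 1
ω_sun = 1 − (77/23)(0−1) = 100/23
scale: ω_sun = 100/23 × 1132 rpm = +4921.7391 rpm

+4921.7391 rpm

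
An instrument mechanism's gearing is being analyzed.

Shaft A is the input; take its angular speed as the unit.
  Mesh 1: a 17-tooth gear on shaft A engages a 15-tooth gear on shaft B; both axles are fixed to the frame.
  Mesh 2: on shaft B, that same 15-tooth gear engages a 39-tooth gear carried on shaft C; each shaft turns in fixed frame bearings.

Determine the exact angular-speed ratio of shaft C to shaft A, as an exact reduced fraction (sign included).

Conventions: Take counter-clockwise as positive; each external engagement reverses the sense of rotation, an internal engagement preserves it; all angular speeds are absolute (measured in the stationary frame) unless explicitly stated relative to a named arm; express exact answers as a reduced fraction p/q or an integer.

class = fixed-axis compound train [2 meshes; 2 ratios multiply, 2 sense flips]
mesh 1 [17T→15T]: running ratio 17/15, sense −
mesh 2 [15T→39T]: running ratio 17/39, sense +
ω_out/ω_in = 17/39

17/39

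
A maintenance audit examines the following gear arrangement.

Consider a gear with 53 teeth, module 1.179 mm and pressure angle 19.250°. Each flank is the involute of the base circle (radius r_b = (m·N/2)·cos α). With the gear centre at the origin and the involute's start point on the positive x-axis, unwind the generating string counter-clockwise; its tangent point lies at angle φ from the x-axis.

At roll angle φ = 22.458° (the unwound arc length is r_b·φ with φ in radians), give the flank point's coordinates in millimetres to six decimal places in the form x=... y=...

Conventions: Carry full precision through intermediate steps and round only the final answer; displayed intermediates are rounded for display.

x=31.676247 y=0.583055

single-mesh involute tooth geometry (53T wheel at module 1.179)
pitch radius r_p = m·N/2 = 1.179·53/2 = 31.243500
base radius r_b = r_p·cos α = 31.243500·cos 19.250° = 29.496645
roll angle φ = 22.458° = 0.39196604 rad
x = r_b·(cos φ + φ·sin φ) = 31.676247
y = r_b·(sin φ − φ·cos φ) = 0.583055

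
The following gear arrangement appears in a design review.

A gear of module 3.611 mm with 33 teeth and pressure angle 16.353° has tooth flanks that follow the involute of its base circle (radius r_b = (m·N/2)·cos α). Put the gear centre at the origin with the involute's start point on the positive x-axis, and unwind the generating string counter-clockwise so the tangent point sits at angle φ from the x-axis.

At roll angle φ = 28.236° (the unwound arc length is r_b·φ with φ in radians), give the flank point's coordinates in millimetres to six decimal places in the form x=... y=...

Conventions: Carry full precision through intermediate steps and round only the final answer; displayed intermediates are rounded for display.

x=63.697661 y=2.225938

single-mesh involute tooth geometry (33T wheel at module 3.611)
pitch radius r_p = m·N/2 = 3.611·33/2 = 59.581500
base radius r_b = r_p·cos α = 59.581500·cos 16.353° = 57.171146
roll angle φ = 28.236° = 0.49281117 rad
x = r_b·(cos φ + φ·sin φ) = 63.697661
y = r_b·(sin φ − φ·cos φ) = 2.225938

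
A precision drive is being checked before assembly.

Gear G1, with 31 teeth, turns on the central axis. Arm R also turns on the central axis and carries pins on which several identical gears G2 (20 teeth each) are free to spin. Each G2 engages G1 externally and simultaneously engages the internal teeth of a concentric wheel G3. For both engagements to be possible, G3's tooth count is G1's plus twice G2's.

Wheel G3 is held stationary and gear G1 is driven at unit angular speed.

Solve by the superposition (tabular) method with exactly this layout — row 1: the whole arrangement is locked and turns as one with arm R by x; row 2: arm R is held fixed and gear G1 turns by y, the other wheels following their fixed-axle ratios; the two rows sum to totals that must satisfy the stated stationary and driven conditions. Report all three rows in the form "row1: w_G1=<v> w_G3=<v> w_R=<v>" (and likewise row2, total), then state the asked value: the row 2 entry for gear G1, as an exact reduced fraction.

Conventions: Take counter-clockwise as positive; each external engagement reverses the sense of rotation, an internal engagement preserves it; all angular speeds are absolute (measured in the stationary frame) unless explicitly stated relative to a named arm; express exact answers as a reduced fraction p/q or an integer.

class = planetary set [G3 = 31+2·20 = 71; Willis about the carrier]
row 1 (train locked, turned with arm): all members turn x
row 2 (arm held, sun turns y): ω_ring = −(31/71)·y, ω_arm = 0
boundary: total ω_ring = x − (31/71)·y = 0 and total ω_sun = x + y = 1  ⇒  y = 71/102, x = 31/102
row 2 ring = −(31/71)·71/102 = -31/102
totals (row 1 + row 2): sun 31/102 + 71/102 = 1, ring 31/102 + (-31/102) = 0, arm 31/102 + 0 = 31/102
asked cell (row2, sun) = 71/102

row1: w_G1=31/102 w_G3=31/102 w_R=31/102
row2: w_G1=71/102 w_G3=-31/102 w_R=0
total: w_G1=1 w_G3=0 w_R=31/102
asked value: 71/102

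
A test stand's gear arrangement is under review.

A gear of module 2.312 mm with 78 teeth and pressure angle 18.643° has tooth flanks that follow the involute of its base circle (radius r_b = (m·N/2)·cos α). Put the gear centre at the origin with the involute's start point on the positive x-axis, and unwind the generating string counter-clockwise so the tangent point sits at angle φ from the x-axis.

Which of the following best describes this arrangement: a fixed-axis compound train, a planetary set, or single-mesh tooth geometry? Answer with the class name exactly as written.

single-mesh tooth geometry

class = single-mesh tooth geometry [base-circle involute, m = 2.312, 78T]
classification: single-mesh tooth geometry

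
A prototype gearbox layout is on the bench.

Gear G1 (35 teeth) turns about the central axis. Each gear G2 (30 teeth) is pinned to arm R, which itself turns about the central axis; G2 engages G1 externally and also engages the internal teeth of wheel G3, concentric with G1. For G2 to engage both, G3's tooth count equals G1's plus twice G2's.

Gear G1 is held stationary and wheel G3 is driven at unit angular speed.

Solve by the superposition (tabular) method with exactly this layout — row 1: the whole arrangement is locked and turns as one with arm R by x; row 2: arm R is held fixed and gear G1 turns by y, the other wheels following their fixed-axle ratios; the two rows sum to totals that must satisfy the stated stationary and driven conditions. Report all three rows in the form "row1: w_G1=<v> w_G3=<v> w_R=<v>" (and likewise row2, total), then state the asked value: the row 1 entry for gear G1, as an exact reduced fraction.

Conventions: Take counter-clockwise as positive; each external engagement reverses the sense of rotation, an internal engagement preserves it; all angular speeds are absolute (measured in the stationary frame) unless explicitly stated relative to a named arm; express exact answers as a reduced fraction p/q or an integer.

class = planetary set [G3 = 35+2·30 = 95; Willis about the carrier]
row 1: whole set turns with the arm by x
row 2: sun turns y, ring = −(35/95)·y, arm 0
boundary: total ω_sun = x + y = 0 and total ω_ring = x − (35/95)·y = 1  ⇒  y = -19/26, x = 19/26
row 2 ring = −(35/95)·(-19/26) = 7/26
totals (row 1 + row 2): sun 19/26 + (-19/26) = 0, ring 19/26 + 7/26 = 1, arm 19/26 + 0 = 19/26
asked cell (row1, sun) = 19/26

row1: w_G1=19/26 w_G3=19/26 w_R=19/26
row2: w_G1=-19/26 w_G3=7/26 w_R=0
total: w_G1=0 w_G3=1 w_R=19/26
asked value: 19/26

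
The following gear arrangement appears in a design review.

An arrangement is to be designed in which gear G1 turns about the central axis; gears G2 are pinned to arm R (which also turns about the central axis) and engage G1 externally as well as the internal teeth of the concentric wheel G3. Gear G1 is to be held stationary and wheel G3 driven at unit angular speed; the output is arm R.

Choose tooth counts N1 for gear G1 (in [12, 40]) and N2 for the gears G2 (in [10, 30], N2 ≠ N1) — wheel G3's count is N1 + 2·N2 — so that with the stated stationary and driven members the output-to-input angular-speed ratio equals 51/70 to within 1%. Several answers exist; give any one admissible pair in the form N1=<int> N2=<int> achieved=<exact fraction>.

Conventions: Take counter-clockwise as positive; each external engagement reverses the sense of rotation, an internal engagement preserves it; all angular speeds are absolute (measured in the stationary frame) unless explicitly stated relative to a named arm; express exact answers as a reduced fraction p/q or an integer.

N1=19 N2=16 achieved=51/70

topology: planetary set — design target 51/70, arm = carrier (Willis)
Willis with ω_sun = 0: ω_arm/ω_ring = N3/(N1+N3); set equal to 51/70  ⇒  N3/N1 = (51/70)/(1 − 51/70) = 51/19
N3 = N1 + 2·N2  ⇒  N2/N1 = (N3/N1 − 1)/2 = (51/19 − 1)/2 = 16/19
smallest multiple with N1 ≥ 12 and N2 ≥ 10: k = 1  ⇒  N1 = 1·19 = 19, N2 = 1·16 = 16 (N1 ≤ 40, N2 ≤ 30, N2 ≠ N1 ✓), N3 = 19 + 2·16 = 51
check: N3/(N1+N3) with N1 = 19, N3 = 51 gives 51/70; |achieved − target| = 0 ≤ 51/7000 ✓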